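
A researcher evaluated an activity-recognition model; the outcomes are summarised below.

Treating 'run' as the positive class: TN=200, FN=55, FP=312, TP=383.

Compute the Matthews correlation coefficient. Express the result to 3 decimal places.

MCC = (TP·TN − FP·FN) / √((TP+FP)(TP+FN)(TN+FP)(TN+FN))
Numerator = 383·200 − 312·55 = 59440
Denominator = √(695·438·512·255) = √39743769600 = 199358.3949
MCC = 59440 / 199358.3949 = 0.298

0.298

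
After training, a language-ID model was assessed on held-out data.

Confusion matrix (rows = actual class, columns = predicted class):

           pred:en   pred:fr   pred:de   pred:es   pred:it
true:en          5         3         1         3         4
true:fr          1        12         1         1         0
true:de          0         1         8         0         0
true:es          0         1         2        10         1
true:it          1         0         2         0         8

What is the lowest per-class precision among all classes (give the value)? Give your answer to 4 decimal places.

Per-class precision (TP/(TP+FP)):
  en: TP=5, FP=1+0+0+1=2 → 5/7 = 0.71429
  fr: TP=12, FP=3+1+1+0=5 → 12/17 = 0.70588
  de: TP=8, FP=1+1+2+2=6 → 8/14 = 0.57143
  es: TP=10, FP=3+1+0+0=4 → 10/14 = 0.71429
  it: TP=8, FP=4+0+0+1=5 → 8/13 = 0.61538
Lowest is class 'de' with precision = 0.5714.

0.5714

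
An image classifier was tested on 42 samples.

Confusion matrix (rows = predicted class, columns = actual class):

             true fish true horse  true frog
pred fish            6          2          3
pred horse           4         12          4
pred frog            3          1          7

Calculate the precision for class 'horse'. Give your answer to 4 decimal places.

One-vs-rest for 'horse': TP = diagonal; FP = other classes predicted 'horse'; FN = 'horse' predicted as other.
precision = TP/(TP+FP).
horse: TP=12, FP=4+4=8 → 12/20 = 0.60000

0.6000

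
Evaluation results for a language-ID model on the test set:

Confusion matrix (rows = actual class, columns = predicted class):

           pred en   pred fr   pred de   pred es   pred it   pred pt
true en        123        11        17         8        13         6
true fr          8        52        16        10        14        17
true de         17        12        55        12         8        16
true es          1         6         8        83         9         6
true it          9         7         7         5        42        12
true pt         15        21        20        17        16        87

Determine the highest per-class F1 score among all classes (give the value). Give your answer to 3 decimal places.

0.701

Per-class F1 score (2·TP/(2·TP+FP+FN)):
  en: TP=123, FP=8+17+1+9+15=50, FN=11+17+8+13+6=55 → 246/351 = 0.7009
  fr: TP=52, FP=11+12+6+7+21=57, FN=8+16+10+14+17=65 → 104/226 = 0.4602
  de: TP=55, FP=17+16+8+7+20=68, FN=17+12+12+8+16=65 → 110/243 = 0.4527
  es: TP=83, FP=8+10+12+5+17=52, FN=1+6+8+9+6=30 → 166/248 = 0.6694
  it: TP=42, FP=13+14+8+9+16=60, FN=9+7+7+5+12=40 → 84/184 = 0.4565
  pt: TP=87, FP=6+17+16+6+12=57, FN=15+21+20+17+16=89 → 174/320 = 0.5438
Highest is class 'en' with F1 score = 0.701.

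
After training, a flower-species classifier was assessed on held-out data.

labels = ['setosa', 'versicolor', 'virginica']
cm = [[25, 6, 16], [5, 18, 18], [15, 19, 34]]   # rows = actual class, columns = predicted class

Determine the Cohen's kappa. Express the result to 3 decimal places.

0.222

Observed agreement pₒ = trace/N = 77/156 = 0.4936
Expected agreement pₑ = Σ (rowᵢ·colᵢ)/N² = (47·45 + 41·43 + 68·68)/156² = 0.3494
κ = (pₒ − pₑ)/(1 − pₑ) = (0.4936 − 0.3494)/(1 − 0.3494) = 0.222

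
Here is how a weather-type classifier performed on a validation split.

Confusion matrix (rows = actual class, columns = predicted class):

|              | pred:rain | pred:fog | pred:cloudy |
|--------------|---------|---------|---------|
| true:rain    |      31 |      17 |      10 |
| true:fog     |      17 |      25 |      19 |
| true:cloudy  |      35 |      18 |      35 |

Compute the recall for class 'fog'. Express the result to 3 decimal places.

0.410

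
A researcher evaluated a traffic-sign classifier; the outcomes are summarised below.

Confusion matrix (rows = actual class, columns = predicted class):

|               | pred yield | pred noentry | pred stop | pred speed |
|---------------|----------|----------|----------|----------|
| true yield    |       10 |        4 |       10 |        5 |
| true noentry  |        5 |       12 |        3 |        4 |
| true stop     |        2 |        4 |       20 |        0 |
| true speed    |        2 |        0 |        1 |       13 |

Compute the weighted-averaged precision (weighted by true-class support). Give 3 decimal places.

0.573

Per-class precision (TP/(TP+FP)):
  yield: TP=10, FP=5+2+2=9 → 10/19 = 0.5263
  noentry: TP=12, FP=4+4+0=8 → 12/20 = 0.6000
  stop: TP=20, FP=10+3+1=14 → 20/34 = 0.5882
  speed: TP=13, FP=5+4+0=9 → 13/22 = 0.5909
Weighted-precision = Σ (supportᵢ/N)·precisionᵢ with N=95: (29/95)·0.5263 + (24/95)·0.6000 + (26/95)·0.5882 + (16/95)·0.5909 = 0.573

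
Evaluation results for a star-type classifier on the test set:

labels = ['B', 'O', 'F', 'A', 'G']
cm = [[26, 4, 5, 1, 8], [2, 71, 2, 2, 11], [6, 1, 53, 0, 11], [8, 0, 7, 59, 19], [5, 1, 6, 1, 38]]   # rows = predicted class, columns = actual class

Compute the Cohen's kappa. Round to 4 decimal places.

0.6389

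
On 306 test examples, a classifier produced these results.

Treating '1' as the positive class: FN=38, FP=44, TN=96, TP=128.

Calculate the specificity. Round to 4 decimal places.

Specificity = TN/(TN+FP) = 96/(96+44) = 0.6857

0.6857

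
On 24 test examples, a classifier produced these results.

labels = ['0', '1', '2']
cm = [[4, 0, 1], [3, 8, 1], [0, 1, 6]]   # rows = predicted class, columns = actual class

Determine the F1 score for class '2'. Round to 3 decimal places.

F1 score = 2·TP/(2·TP+FP+FN).
2: TP=6, FP=0+1=1, FN=1+1=2 → 12/15 = 0.8000

0.800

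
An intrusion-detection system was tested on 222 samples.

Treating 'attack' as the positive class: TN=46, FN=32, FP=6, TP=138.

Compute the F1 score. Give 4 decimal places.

Precision = TP/(TP+FP) = 138/144 = 0.9583
Recall = TP/(TP+FN) = 138/170 = 0.8118
F1 = 2·TP/(2·TP+FP+FN) = 276/314 = 0.8790

0.8790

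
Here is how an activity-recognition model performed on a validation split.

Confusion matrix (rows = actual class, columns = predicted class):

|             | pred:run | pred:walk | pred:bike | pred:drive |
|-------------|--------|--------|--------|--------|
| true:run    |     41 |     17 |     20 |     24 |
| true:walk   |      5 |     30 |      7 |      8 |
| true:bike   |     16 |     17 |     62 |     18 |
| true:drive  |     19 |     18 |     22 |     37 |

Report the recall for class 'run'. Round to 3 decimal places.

0.402

Take TP from the diagonal, FP from the rest of the 'run' prediction marginal, FN from the rest of the 'run' actual marginal.
recall = TP/(TP+FN).
run: TP=41, FN=17+20+24=61 → 41/102 = 0.4020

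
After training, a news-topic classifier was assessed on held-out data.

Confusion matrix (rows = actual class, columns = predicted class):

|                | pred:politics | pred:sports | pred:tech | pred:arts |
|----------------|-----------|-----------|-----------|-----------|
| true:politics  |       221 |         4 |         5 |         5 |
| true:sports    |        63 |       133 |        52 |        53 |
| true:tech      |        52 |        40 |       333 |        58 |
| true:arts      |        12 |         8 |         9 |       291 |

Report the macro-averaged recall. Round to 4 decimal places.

0.7453

Per-class recall (TP/(TP+FN)):
  politics: TP=221, FN=4+5+5=14 → 221/235 = 0.94043
  sports: TP=133, FN=63+52+53=168 → 133/301 = 0.44186
  tech: TP=333, FN=52+40+58=150 → 333/483 = 0.68944
  arts: TP=291, FN=12+8+9=29 → 291/320 = 0.90938
Macro-recall = mean = (0.94043 + 0.44186 + 0.68944 + 0.90938) / 4 = 0.7453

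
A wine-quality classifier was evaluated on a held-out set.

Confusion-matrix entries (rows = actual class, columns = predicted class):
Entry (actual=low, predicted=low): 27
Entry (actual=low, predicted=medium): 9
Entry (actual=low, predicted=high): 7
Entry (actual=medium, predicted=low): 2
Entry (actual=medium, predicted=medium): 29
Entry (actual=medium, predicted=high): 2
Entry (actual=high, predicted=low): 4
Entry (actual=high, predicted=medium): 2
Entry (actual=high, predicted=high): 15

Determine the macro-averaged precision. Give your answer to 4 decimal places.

Per-class precision (TP/(TP+FP)):
  low: TP=27, FP=2+4=6 → 27/33 = 0.81818
  medium: TP=29, FP=9+2=11 → 29/40 = 0.72500
  high: TP=15, FP=7+2=9 → 15/24 = 0.62500
Macro-precision = mean = (0.81818 + 0.72500 + 0.62500) / 3 = 0.7227

0.7227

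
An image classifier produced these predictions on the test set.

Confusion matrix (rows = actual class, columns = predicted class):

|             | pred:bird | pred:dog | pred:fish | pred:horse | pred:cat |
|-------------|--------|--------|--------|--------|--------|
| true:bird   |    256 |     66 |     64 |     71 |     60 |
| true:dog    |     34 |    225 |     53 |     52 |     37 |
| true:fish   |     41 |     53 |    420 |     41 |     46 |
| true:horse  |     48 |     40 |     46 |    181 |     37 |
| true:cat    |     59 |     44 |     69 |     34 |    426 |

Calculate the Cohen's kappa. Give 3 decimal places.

0.498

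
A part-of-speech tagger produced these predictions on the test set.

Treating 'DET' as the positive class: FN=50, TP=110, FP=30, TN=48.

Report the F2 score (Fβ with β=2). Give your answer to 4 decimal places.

0.7051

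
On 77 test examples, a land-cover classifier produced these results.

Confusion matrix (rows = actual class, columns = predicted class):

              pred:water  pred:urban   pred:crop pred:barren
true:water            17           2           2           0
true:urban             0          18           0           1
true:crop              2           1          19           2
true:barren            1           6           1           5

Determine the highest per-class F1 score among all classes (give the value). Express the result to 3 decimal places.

0.829

Per-class F1 score (2·TP/(2·TP+FP+FN)):
  water: TP=17, FP=0+2+1=3, FN=2+2+0=4 → 34/41 = 0.8293
  urban: TP=18, FP=2+1+6=9, FN=0+0+1=1 → 36/46 = 0.7826
  crop: TP=19, FP=2+0+1=3, FN=2+1+2=5 → 38/46 = 0.8261
  barren: TP=5, FP=0+1+2=3, FN=1+6+1=8 → 10/21 = 0.4762
Highest is class 'water' with F1 score = 0.829.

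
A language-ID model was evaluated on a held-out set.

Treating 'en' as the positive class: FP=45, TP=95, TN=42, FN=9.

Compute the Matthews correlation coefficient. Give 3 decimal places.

0.446

MCC = (TP·TN − FP·FN) / √((TP+FP)(TP+FN)(TN+FP)(TN+FN))
Numerator = 95·42 − 45·9 = 3585
Denominator = √(140·104·87·51) = √64602720 = 8037.5817
MCC = 3585 / 8037.5817 = 0.446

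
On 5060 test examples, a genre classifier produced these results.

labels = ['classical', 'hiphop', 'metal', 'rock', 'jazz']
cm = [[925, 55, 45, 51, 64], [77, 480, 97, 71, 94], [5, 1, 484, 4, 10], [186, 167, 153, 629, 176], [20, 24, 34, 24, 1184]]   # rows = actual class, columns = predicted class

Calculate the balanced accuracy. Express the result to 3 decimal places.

0.752

Balanced accuracy = mean of per-class recall.
  classical: recall = 925/1140 = 0.8114
  hiphop: recall = 480/819 = 0.5861
  metal: recall = 484/504 = 0.9603
  rock: recall = 629/1311 = 0.4798
  jazz: recall = 1184/1286 = 0.9207
Mean = (0.8114 + 0.5861 + 0.9603 + 0.4798 + 0.9207) / 5 = 0.752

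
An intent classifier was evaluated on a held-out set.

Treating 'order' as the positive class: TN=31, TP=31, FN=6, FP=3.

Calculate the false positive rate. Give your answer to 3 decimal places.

FPR = FP/(FP+TN) = 3/(3+31) = 0.088

0.088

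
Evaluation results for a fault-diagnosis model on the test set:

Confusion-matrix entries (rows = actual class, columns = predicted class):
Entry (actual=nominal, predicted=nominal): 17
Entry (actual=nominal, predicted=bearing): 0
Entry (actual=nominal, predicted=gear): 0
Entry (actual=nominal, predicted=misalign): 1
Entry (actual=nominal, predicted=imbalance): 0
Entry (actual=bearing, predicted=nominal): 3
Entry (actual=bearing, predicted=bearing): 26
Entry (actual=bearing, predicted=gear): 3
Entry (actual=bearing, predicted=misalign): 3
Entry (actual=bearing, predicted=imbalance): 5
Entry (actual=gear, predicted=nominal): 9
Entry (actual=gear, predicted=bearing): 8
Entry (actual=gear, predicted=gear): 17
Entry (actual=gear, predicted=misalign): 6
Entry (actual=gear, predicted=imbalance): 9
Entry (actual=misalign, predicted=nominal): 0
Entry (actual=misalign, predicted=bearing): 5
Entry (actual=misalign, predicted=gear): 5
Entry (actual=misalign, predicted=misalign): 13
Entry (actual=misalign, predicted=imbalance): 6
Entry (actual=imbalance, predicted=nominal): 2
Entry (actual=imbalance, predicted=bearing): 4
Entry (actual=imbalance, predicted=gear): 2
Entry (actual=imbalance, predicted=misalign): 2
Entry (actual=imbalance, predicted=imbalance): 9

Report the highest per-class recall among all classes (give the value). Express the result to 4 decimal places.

0.9444

Per-class recall (TP/(TP+FN)):
  nominal: TP=17, FN=0+0+1+0=1 → 17/18 = 0.94444
  bearing: TP=26, FN=3+3+3+5=14 → 26/40 = 0.65000
  gear: TP=17, FN=9+8+6+9=32 → 17/49 = 0.34694
  misalign: TP=13, FN=0+5+5+6=16 → 13/29 = 0.44828
  imbalance: TP=9, FN=2+4+2+2=10 → 9/19 = 0.47368
Highest is class 'nominal' with recall = 0.9444.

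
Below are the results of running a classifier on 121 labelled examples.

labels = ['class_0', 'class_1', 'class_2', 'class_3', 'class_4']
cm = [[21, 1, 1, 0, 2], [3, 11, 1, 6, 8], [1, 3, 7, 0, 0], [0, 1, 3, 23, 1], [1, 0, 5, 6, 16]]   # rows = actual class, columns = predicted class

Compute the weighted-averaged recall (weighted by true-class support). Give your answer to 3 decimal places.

0.645

Per-class recall (TP/(TP+FN)):
  class_0: TP=21, FN=1+1+0+2=4 → 21/25 = 0.8400
  class_1: TP=11, FN=3+1+6+8=18 → 11/29 = 0.3793
  class_2: TP=7, FN=1+3+0+0=4 → 7/11 = 0.6364
  class_3: TP=23, FN=0+1+3+1=5 → 23/28 = 0.8214
  class_4: TP=16, FN=1+0+5+6=12 → 16/28 = 0.5714
Weighted-recall = Σ (supportᵢ/N)·recallᵢ with N=121: (25/121)·0.8400 + (29/121)·0.3793 + (11/121)·0.6364 + (28/121)·0.8214 + (28/121)·0.5714 = 0.645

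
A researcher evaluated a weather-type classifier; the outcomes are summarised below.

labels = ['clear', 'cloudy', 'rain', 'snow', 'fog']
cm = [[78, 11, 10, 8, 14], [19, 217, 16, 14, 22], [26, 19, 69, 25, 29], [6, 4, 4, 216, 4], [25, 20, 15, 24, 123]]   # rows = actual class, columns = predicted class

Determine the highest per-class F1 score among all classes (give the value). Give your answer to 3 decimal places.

Per-class F1 score (2·TP/(2·TP+FP+FN)):
  clear: TP=78, FP=19+26+6+25=76, FN=11+10+8+14=43 → 156/275 = 0.5673
  cloudy: TP=217, FP=11+19+4+20=54, FN=19+16+14+22=71 → 434/559 = 0.7764
  rain: TP=69, FP=10+16+4+15=45, FN=26+19+25+29=99 → 138/282 = 0.4894
  snow: TP=216, FP=8+14+25+24=71, FN=6+4+4+4=18 → 432/521 = 0.8292
  fog: TP=123, FP=14+22+29+4=69, FN=25+20+15+24=84 → 246/399 = 0.6165
Highest is class 'snow' with F1 score = 0.829.

0.829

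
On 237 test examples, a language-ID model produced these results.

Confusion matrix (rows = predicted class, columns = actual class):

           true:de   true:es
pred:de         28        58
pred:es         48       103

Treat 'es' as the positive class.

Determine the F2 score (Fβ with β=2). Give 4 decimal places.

0.6478

Fβ = (1+β²)·TP / ((1+β²)·TP + β²·FN + FP), with β²=4
= 5·103 / (5·103 + 4·58 + 48) = 0.6478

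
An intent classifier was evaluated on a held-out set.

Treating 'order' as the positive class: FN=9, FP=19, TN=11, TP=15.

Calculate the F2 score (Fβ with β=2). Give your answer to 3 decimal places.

0.577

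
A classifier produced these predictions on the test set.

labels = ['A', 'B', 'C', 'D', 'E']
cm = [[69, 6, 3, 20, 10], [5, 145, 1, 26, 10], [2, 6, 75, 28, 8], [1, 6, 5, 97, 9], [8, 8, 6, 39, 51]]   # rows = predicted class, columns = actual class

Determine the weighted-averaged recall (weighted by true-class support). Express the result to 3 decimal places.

0.679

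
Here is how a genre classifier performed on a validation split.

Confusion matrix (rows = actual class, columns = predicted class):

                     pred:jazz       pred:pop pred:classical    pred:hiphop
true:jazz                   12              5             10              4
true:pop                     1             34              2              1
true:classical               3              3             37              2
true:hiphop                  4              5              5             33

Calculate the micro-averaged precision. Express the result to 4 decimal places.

Micro-averaging pools counts across classes: ΣTP=116, ΣFP=45, ΣFN=45.
Micro-precision = TP/(TP+FP) on pooled counts = 0.7205 (equals overall accuracy in single-label multiclass).

0.7205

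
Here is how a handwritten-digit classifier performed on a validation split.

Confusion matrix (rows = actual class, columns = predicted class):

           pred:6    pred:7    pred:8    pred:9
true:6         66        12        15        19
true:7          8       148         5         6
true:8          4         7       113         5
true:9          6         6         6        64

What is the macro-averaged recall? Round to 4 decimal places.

Per-class recall (TP/(TP+FN)):
  6: TP=66, FN=12+15+19=46 → 66/112 = 0.58929
  7: TP=148, FN=8+5+6=19 → 148/167 = 0.88623
  8: TP=113, FN=4+7+5=16 → 113/129 = 0.87597
  9: TP=64, FN=6+6+6=18 → 64/82 = 0.78049
Macro-recall = mean = (0.58929 + 0.88623 + 0.87597 + 0.78049) / 4 = 0.7830

0.7830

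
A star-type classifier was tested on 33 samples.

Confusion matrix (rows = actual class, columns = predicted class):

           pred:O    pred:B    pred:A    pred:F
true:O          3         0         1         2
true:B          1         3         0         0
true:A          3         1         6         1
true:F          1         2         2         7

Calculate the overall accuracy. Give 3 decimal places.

Accuracy = trace / total = (3+3+6+7=19) / 33 = 19/33 = 0.576

0.576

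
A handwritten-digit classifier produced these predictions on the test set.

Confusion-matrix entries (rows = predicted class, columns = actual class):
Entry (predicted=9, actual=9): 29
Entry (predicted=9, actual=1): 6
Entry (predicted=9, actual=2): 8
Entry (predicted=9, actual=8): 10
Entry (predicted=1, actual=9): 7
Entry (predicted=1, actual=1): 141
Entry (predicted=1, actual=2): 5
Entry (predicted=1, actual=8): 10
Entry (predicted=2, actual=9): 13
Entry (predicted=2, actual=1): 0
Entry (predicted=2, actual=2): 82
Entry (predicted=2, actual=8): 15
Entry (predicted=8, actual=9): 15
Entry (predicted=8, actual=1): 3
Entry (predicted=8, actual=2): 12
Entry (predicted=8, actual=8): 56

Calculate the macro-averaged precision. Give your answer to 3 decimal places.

Per-class precision (TP/(TP+FP)):
  9: TP=29, FP=6+8+10=24 → 29/53 = 0.5472
  1: TP=141, FP=7+5+10=22 → 141/163 = 0.8650
  2: TP=82, FP=13+0+15=28 → 82/110 = 0.7455
  8: TP=56, FP=15+3+12=30 → 56/86 = 0.6512
Macro-precision = mean = (0.5472 + 0.8650 + 0.7455 + 0.6512) / 4 = 0.702

0.702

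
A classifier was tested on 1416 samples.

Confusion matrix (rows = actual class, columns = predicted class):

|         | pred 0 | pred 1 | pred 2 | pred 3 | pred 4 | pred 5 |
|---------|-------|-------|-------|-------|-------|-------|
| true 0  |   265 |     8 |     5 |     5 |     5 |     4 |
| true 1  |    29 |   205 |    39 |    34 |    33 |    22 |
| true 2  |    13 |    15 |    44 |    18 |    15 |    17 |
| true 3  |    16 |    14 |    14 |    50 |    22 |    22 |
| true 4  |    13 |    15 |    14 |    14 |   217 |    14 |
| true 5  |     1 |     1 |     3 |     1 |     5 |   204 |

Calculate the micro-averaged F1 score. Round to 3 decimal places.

Micro-averaging pools counts across classes: ΣTP=985, ΣFP=431, ΣFN=431.
Micro-F1 score = 2·TP/(2·TP+FP+FN) on pooled counts = 0.696 (equals overall accuracy in single-label multiclass).

0.696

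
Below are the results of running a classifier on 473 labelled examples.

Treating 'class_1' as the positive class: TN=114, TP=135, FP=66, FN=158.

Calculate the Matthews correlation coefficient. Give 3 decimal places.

MCC = (TP·TN − FP·FN) / √((TP+FP)(TP+FN)(TN+FP)(TN+FN))
Numerator = 135·114 − 66·158 = 4962
Denominator = √(201·293·180·272) = √2883401280 = 53697.3117
MCC = 4962 / 53697.3117 = 0.092

0.092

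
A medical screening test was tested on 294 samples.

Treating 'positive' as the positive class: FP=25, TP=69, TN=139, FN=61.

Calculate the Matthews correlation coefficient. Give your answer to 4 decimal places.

0.4029

MCC = (TP·TN − FP·FN) / √((TP+FP)(TP+FN)(TN+FP)(TN+FN))
Numerator = 69·139 − 25·61 = 8066
Denominator = √(94·130·164·200) = √400816000 = 20020.3896
MCC = 8066 / 20020.3896 = 0.4029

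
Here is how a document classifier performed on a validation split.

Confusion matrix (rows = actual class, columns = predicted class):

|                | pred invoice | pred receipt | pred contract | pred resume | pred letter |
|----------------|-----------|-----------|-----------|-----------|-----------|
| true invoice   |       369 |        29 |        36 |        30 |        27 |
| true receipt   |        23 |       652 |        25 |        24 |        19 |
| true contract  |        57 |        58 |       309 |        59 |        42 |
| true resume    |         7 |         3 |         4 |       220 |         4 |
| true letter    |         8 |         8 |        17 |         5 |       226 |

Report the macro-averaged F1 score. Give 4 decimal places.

0.7723

Per-class F1 score (2·TP/(2·TP+FP+FN)):
  invoice: TP=369, FP=23+57+7+8=95, FN=29+36+30+27=122 → 738/955 = 0.77277
  receipt: TP=652, FP=29+58+3+8=98, FN=23+25+24+19=91 → 1304/1493 = 0.87341
  contract: TP=309, FP=36+25+4+17=82, FN=57+58+59+42=216 → 618/916 = 0.67467
  resume: TP=220, FP=30+24+59+5=118, FN=7+3+4+4=18 → 440/576 = 0.76389
  letter: TP=226, FP=27+19+42+4=92, FN=8+8+17+5=38 → 452/582 = 0.77663
Macro-F1 score = mean = (0.77277 + 0.87341 + 0.67467 + 0.76389 + 0.77663) / 5 = 0.7723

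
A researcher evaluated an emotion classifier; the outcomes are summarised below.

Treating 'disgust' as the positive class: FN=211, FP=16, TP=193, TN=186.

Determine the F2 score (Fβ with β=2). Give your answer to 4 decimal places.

0.5288

Fβ = (1+β²)·TP / ((1+β²)·TP + β²·FN + FP), with β²=4
= 5·193 / (5·193 + 4·211 + 16) = 0.5288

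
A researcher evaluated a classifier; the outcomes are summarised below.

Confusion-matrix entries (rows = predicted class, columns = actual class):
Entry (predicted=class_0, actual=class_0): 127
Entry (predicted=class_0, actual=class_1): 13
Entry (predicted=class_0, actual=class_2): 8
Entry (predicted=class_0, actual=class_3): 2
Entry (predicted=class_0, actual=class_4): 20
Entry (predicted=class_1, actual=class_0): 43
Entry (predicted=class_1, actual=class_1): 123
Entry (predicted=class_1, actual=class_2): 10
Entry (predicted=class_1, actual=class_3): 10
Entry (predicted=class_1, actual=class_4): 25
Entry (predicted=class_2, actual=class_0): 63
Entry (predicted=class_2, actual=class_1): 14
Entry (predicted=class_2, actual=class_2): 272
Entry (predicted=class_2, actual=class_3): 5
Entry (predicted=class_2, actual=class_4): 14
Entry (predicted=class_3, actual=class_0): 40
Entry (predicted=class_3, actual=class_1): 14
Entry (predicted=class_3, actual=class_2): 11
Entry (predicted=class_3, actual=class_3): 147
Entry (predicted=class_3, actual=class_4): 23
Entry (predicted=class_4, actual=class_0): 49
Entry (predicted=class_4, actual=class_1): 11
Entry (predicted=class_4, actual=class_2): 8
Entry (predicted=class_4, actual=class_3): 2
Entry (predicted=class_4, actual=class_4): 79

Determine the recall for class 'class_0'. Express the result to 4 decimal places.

Treat 'class_0' as positive and all other classes as negative.
recall = TP/(TP+FN).
class_0: TP=127, FN=43+63+40+49=195 → 127/322 = 0.39441

0.3944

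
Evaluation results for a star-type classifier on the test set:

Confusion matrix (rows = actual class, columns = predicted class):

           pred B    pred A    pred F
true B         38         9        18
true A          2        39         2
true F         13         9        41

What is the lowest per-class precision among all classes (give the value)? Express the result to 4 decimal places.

Per-class precision (TP/(TP+FP)):
  B: TP=38, FP=2+13=15 → 38/53 = 0.71698
  A: TP=39, FP=9+9=18 → 39/57 = 0.68421
  F: TP=41, FP=18+2=20 → 41/61 = 0.67213
Lowest is class 'F' with precision = 0.6721.

0.6721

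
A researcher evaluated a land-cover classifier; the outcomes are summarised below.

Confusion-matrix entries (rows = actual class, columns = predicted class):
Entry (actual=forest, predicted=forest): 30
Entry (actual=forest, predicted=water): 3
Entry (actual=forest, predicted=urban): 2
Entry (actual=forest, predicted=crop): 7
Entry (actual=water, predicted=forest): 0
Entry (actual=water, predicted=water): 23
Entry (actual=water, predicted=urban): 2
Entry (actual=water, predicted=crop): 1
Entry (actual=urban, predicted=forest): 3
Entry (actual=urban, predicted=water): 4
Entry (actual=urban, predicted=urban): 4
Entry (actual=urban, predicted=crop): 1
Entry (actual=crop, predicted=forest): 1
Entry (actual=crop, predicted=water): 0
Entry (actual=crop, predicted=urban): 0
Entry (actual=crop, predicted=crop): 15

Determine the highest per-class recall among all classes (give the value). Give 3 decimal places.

0.938

Per-class recall (TP/(TP+FN)):
  forest: TP=30, FN=3+2+7=12 → 30/42 = 0.7143
  water: TP=23, FN=0+2+1=3 → 23/26 = 0.8846
  urban: TP=4, FN=3+4+1=8 → 4/12 = 0.3333
  crop: TP=15, FN=1+0+0=1 → 15/16 = 0.9375
Highest is class 'crop' with recall = 0.938.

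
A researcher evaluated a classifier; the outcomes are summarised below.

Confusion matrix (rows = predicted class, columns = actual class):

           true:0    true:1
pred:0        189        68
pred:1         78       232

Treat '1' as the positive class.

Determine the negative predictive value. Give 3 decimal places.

NPV = TN/(TN+FN) = 189/(189+68) = 0.735

0.735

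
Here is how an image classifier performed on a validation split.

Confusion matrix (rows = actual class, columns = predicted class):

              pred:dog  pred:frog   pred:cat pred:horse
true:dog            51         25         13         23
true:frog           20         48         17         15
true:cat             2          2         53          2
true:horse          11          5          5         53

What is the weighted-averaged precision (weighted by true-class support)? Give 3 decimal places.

0.596

Per-class precision (TP/(TP+FP)):
  dog: TP=51, FP=20+2+11=33 → 51/84 = 0.6071
  frog: TP=48, FP=25+2+5=32 → 48/80 = 0.6000
  cat: TP=53, FP=13+17+5=35 → 53/88 = 0.6023
  horse: TP=53, FP=23+15+2=40 → 53/93 = 0.5699
Weighted-precision = Σ (supportᵢ/N)·precisionᵢ with N=345: (112/345)·0.6071 + (100/345)·0.6000 + (59/345)·0.6023 + (74/345)·0.5699 = 0.596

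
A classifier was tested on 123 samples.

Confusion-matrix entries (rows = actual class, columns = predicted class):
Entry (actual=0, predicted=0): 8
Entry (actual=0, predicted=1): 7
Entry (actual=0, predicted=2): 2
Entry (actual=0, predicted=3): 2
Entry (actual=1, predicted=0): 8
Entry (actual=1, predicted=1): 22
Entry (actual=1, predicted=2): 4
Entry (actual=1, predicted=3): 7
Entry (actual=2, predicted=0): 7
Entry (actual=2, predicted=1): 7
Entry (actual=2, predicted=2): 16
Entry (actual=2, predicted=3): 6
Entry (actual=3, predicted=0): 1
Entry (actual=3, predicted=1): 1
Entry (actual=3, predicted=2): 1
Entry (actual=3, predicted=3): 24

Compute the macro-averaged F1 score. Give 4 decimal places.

0.5515

Per-class F1 score (2·TP/(2·TP+FP+FN)):
  0: TP=8, FP=8+7+1=16, FN=7+2+2=11 → 16/43 = 0.37209
  1: TP=22, FP=7+7+1=15, FN=8+4+7=19 → 44/78 = 0.56410
  2: TP=16, FP=2+4+1=7, FN=7+7+6=20 → 32/59 = 0.54237
  3: TP=24, FP=2+7+6=15, FN=1+1+1=3 → 48/66 = 0.72727
Macro-F1 score = mean = (0.37209 + 0.56410 + 0.54237 + 0.72727) / 4 = 0.5515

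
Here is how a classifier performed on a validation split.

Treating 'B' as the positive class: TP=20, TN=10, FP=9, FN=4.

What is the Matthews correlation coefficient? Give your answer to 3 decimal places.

0.381

MCC = (TP·TN − FP·FN) / √((TP+FP)(TP+FN)(TN+FP)(TN+FN))
Numerator = 20·10 − 9·4 = 164
Denominator = √(29·24·19·14) = √185136 = 430.2743
MCC = 164 / 430.2743 = 0.381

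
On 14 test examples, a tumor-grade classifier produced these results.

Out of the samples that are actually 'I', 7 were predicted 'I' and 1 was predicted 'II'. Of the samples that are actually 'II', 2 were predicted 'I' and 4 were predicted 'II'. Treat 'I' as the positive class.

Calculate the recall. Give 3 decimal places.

0.875

Recall = TP/(TP+FN) = 7/(7+1) = 7/8 = 0.875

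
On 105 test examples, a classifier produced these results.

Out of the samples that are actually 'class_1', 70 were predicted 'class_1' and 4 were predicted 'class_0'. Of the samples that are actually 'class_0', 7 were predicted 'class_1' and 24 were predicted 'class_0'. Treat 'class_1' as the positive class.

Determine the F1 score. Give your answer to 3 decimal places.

0.927

Precision = TP/(TP+FP) = 70/77 = 0.9091
Recall = TP/(TP+FN) = 70/74 = 0.9459
F1 = 2·TP/(2·TP+FP+FN) = 140/151 = 0.927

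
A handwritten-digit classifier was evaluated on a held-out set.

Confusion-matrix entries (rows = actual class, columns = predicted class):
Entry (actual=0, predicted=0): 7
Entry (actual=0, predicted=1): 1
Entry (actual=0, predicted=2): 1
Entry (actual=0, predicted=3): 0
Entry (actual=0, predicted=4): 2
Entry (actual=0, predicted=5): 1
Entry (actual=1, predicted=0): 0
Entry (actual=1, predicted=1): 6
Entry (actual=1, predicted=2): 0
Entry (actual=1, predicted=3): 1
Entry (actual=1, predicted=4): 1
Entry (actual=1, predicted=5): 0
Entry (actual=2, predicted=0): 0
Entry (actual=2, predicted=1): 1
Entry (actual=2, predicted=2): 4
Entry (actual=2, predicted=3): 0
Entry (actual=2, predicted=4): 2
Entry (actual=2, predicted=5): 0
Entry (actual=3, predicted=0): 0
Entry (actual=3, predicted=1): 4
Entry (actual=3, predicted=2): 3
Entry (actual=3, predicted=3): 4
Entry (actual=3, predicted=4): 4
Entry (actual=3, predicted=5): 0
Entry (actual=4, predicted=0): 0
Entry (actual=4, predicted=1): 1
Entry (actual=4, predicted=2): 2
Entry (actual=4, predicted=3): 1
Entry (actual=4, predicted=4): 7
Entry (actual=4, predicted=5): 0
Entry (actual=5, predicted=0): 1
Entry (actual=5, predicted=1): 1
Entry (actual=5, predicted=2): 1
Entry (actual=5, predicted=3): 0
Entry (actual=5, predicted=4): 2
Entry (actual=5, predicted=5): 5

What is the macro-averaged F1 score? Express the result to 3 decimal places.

0.530

Per-class F1 score (2·TP/(2·TP+FP+FN)):
  0: TP=7, FP=0+0+0+0+1=1, FN=1+1+0+2+1=5 → 14/20 = 0.7000
  1: TP=6, FP=1+1+4+1+1=8, FN=0+0+1+1+0=2 → 12/22 = 0.5455
  2: TP=4, FP=1+0+3+2+1=7, FN=0+1+0+2+0=3 → 8/18 = 0.4444
  3: TP=4, FP=0+1+0+1+0=2, FN=0+4+3+4+0=11 → 8/21 = 0.3810
  4: TP=7, FP=2+1+2+4+2=11, FN=0+1+2+1+0=4 → 14/29 = 0.4828
  5: TP=5, FP=1+0+0+0+0=1, FN=1+1+1+0+2=5 → 10/16 = 0.6250
Macro-F1 score = mean = (0.7000 + 0.5455 + 0.4444 + 0.3810 + 0.4828 + 0.6250) / 6 = 0.530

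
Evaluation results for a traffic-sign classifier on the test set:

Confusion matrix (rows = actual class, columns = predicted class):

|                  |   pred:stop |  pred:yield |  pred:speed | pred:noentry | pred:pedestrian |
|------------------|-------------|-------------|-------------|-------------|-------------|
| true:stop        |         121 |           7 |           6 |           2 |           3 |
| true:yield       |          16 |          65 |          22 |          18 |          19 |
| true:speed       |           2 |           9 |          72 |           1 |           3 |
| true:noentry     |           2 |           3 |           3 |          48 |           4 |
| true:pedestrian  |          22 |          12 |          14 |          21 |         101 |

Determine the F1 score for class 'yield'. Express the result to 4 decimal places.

Take TP from the diagonal, FP from the rest of the 'yield' prediction marginal, FN from the rest of the 'yield' actual marginal.
F1 score = 2·TP/(2·TP+FP+FN).
yield: TP=65, FP=7+9+3+12=31, FN=16+22+18+19=75 → 130/236 = 0.55085

0.5508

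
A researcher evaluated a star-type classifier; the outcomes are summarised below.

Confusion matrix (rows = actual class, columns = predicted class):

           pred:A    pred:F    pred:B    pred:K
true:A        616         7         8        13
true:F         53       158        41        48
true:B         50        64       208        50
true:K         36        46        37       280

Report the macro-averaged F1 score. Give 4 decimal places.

0.6909

Per-class F1 score (2·TP/(2·TP+FP+FN)):
  A: TP=616, FP=53+50+36=139, FN=7+8+13=28 → 1232/1399 = 0.88063
  F: TP=158, FP=7+64+46=117, FN=53+41+48=142 → 316/575 = 0.54957
  B: TP=208, FP=8+41+37=86, FN=50+64+50=164 → 416/666 = 0.62462
  K: TP=280, FP=13+48+50=111, FN=36+46+37=119 → 560/790 = 0.70886
Macro-F1 score = mean = (0.88063 + 0.54957 + 0.62462 + 0.70886) / 4 = 0.6909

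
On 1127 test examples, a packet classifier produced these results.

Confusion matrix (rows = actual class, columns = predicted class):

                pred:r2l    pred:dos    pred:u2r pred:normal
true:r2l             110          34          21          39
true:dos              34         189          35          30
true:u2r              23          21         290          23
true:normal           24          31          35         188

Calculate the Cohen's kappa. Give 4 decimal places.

0.5795

Observed agreement pₒ = trace/N = 777/1127 = 0.68944
Expected agreement pₑ = Σ (rowᵢ·colᵢ)/N² = (204·191 + 288·275 + 357·381 + 278·280)/1127² = 0.26141
κ = (pₒ − pₑ)/(1 − pₑ) = (0.68944 − 0.26141)/(1 − 0.26141) = 0.5795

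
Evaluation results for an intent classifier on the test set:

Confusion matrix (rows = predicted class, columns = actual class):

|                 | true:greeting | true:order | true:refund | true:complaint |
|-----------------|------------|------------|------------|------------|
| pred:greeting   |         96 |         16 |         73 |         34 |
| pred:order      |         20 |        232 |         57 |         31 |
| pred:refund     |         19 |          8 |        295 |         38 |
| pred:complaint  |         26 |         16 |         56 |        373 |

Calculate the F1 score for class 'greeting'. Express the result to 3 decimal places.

One-vs-rest for 'greeting': TP = diagonal; FP = other classes predicted 'greeting'; FN = 'greeting' predicted as other.
F1 score = 2·TP/(2·TP+FP+FN).
greeting: TP=96, FP=16+73+34=123, FN=20+19+26=65 → 192/380 = 0.5053

0.505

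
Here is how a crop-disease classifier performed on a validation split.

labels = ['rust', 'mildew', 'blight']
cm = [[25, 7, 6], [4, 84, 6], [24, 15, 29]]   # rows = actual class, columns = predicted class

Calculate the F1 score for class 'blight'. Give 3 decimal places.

0.532

Take TP from the diagonal, FP from the rest of the 'blight' prediction marginal, FN from the rest of the 'blight' actual marginal.
F1 score = 2·TP/(2·TP+FP+FN).
blight: TP=29, FP=6+6=12, FN=24+15=39 → 58/109 = 0.5321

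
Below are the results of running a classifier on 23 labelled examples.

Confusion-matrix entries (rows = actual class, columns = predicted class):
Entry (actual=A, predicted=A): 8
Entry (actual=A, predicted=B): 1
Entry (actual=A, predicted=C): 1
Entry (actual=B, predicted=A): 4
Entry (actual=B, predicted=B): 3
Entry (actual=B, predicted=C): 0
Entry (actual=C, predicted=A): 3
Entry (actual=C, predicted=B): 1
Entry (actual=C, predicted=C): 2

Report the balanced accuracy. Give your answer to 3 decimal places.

0.521

Balanced accuracy = mean of per-class recall.
  A: recall = 8/10 = 0.8000
  B: recall = 3/7 = 0.4286
  C: recall = 2/6 = 0.3333
Mean = (0.8000 + 0.4286 + 0.3333) / 3 = 0.521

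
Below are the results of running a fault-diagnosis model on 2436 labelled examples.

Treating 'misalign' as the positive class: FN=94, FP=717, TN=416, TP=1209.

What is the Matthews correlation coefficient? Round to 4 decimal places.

0.3617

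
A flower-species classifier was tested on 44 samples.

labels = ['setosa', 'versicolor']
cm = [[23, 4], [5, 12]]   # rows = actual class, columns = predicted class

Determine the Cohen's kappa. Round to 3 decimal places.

Observed agreement pₒ = trace/N = 35/44 = 0.7955
Expected agreement pₑ = Σ (rowᵢ·colᵢ)/N² = (27·28 + 17·16)/44² = 0.5310
κ = (pₒ − pₑ)/(1 − pₑ) = (0.7955 − 0.5310)/(1 − 0.5310) = 0.564

0.564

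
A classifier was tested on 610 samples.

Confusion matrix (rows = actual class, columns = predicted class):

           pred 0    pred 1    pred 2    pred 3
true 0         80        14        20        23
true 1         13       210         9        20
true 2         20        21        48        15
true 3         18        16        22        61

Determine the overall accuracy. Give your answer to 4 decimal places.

Accuracy = trace / total = (80+210+48+61=399) / 610 = 399/610 = 0.6541

0.6541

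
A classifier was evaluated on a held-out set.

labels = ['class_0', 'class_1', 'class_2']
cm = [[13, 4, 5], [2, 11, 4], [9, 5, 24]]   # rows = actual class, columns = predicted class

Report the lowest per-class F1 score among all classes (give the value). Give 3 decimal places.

Per-class F1 score (2·TP/(2·TP+FP+FN)):
  class_0: TP=13, FP=2+9=11, FN=4+5=9 → 26/46 = 0.5652
  class_1: TP=11, FP=4+5=9, FN=2+4=6 → 22/37 = 0.5946
  class_2: TP=24, FP=5+4=9, FN=9+5=14 → 48/71 = 0.6761
Lowest is class 'class_0' with F1 score = 0.565.

0.565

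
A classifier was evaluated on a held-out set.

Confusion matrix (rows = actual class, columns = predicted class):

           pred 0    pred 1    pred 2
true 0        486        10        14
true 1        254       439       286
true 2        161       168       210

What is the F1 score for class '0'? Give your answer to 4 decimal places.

F1 score = 2·TP/(2·TP+FP+FN).
0: TP=486, FP=254+161=415, FN=10+14=24 → 972/1411 = 0.68887

0.6889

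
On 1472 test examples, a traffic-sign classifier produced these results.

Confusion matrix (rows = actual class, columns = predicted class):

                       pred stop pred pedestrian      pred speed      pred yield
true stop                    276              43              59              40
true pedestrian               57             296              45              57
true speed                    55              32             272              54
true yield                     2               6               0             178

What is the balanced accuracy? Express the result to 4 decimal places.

Balanced accuracy = mean of per-class recall.
  stop: recall = 276/418 = 0.66029
  pedestrian: recall = 296/455 = 0.65055
  speed: recall = 272/413 = 0.65860
  yield: recall = 178/186 = 0.95699
Mean = (0.66029 + 0.65055 + 0.65860 + 0.95699) / 4 = 0.7316

0.7316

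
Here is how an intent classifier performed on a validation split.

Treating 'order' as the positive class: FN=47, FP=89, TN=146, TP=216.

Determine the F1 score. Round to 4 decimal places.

Precision = TP/(TP+FP) = 216/305 = 0.7082
Recall = TP/(TP+FN) = 216/263 = 0.8213
F1 = 2·TP/(2·TP+FP+FN) = 432/568 = 0.7606

0.7606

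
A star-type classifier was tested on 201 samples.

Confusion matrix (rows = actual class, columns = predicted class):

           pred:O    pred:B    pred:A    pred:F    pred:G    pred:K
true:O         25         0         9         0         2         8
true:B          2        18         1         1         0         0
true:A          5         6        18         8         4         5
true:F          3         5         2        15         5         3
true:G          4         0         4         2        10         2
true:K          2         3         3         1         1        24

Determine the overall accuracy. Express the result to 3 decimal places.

Accuracy = trace / total = (25+18+18+15+10+24=110) / 201 = 110/201 = 0.547

0.547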